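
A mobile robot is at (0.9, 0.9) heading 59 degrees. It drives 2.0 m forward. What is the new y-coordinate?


y_new = y0 + d*sin(theta)
= 0.9 + 2.0*sin(59)
= 0.9 + 1.7143
= 2.6143


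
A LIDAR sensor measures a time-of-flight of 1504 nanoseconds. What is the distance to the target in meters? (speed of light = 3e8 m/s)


tof = 1504 ns = 1.504e-06 s
dist = c * tof / 2
= 3e8 * 1.504e-06 / 2
= 225.6 m


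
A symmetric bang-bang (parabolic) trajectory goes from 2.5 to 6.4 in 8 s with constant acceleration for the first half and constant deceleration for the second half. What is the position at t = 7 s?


Symmetric rest-to-rest: each phase covers (pf-p0)/2 in time T/2. 0.5*a*(T/2)^2 = (pf-p0)/2 => a = 4*(pf-p0)/T^2
a = 4*(6.4-2.5)/8^2 = 0.2438
t = 7 is in the deceleration phase (t > T/2).
p = pf - 0.5*a*(T-t)^2 = 6.4 - 0.5*0.2438*1^2
= 6.2781


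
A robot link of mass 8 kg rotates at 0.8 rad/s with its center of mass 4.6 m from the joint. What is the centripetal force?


F = m * omega^2 * r
= 8 * 0.8^2 * 4.6
= 8 * 0.64 * 4.6
= 23.552 N


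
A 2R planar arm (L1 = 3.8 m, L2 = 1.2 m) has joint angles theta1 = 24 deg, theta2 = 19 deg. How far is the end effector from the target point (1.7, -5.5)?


End effector via forward kinematics:
x = L1*cos(t1) + L2*cos(t1+t2) = 4.3491
y = L1*sin(t1) + L2*sin(t1+t2) = 2.364
Distance to target:
d = sqrt((1.7 - 4.3491)^2 + (-5.5 - 2.364)^2)
= sqrt(7.0177 + 61.8425)
= 8.2982 m


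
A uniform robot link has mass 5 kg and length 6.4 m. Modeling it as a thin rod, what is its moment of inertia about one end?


I = (1/3) * m * L^2
= (1/3) * 5 * 6.4^2
= 0.333333 * 5 * 40.96
= 68.2667 kg*m^2


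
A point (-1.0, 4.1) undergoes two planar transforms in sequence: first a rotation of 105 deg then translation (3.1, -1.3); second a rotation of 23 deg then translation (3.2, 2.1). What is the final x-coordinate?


After transform 1:
x1 = cos(105)*-1.0 - sin(105)*4.1 + 3.1 = -0.6015
y1 = sin(105)*-1.0 + cos(105)*4.1 + -1.3 = -3.3271
After transform 2:
x2 = cos(23)*-0.6015 - sin(23)*-3.3271 + 3.2
= 3.9463


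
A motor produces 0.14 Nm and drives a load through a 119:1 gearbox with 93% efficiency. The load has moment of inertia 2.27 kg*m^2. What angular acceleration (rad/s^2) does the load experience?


tau_out = tau_motor * N * eta
= 0.14 * 119 * 0.93 = 15.4938 Nm
alpha = tau_out / I = 15.4938 / 2.27
= 6.8255 rad/s^2


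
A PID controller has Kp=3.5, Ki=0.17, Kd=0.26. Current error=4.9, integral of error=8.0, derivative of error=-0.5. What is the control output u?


u = Kp*e + Ki*int(e) + Kd*de/dt
= 3.5*4.9 + 0.17*8.0 + 0.26*(-0.5)
= 17.15 + 1.36 + -0.13
= 18.38


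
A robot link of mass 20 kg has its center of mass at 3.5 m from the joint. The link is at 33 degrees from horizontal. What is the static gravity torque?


tau = m*g*L*cos(angle)
= 20 * 9.81 * 3.5 * cos(33 deg)
= 20 * 9.81 * 3.5 * 0.8387
= 575.9151 Nm


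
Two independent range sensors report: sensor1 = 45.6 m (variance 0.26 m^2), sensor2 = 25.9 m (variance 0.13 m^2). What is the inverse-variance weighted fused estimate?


w1 = (1/var1) / (1/var1 + 1/var2)
   = 3.8462 / (3.8462 + 7.6923) = 0.3333
w2 = 1 - w1 = 0.6667
fused = w1*s1 + w2*s2 = 15.2 + 17.2667
= 32.4667 m


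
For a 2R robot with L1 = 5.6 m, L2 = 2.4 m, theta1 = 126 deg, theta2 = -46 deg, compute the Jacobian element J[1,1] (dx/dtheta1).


J[1,1] = -L1*sin(t1) - L2*sin(t1+t2)
= -5.6*sin(126) - 2.4*sin(80)
= -6.894


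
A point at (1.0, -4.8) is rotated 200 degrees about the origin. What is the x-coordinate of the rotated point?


x' = x*cos(theta) - y*sin(theta)
cos(200 deg) = -0.9397, sin(200 deg) = -0.342
x' = 1.0 * -0.9397 - -4.8 * -0.342
= -0.9397 - 1.6417
= -2.5814


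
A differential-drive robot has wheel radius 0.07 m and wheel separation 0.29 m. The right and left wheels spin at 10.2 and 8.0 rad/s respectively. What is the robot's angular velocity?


vR = r*wR = 0.07*10.2 = 0.714 m/s
vL = r*wL = 0.07*8.0 = 0.56 m/s
v = (vR+vL)/2 = 0.637 m/s
omega = (vR-vL)/L = 0.531 rad/s
angular velocity = 0.531 rad/s


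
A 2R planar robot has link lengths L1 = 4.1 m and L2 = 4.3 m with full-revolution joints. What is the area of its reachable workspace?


r_max = L1 + L2 = 8.4 m
r_min = |L1 - L2| = 0.2 m
Area = pi*(r_max^2 - r_min^2)
= pi*(70.56 - 0.04)
= pi * 70.52
= 221.5451 m^2


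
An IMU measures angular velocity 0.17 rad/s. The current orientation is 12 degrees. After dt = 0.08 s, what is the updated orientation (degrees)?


delta_theta = w * dt = 0.17 * 0.08 = 0.0136 rad
= 0.7792 deg
theta_new = 12 + 0.7792 = 12.7792 deg


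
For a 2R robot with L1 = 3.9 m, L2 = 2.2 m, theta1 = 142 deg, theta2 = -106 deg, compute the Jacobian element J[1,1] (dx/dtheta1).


J[1,1] = -L1*sin(t1) - L2*sin(t1+t2)
= -3.9*sin(142) - 2.2*sin(36)
= -3.6942


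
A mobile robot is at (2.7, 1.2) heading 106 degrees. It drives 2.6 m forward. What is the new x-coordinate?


x_new = x0 + d*cos(theta)
= 2.7 + 2.6*cos(106)
= 2.7 + -0.7167
= 1.9833


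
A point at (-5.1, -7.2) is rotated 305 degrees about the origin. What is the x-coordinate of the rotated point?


x' = x*cos(theta) - y*sin(theta)
cos(305 deg) = 0.5736, sin(305 deg) = -0.8192
x' = -5.1 * 0.5736 - -7.2 * -0.8192
= -2.9252 - 5.8979
= -8.8231


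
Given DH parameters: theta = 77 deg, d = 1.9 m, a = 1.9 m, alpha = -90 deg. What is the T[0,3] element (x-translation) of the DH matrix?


T[0,3] = a * cos(theta)
= 1.9 * cos(77 deg)
= 1.9 * 0.225
= 0.4274


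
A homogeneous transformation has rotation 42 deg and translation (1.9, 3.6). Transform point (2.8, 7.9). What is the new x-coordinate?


x' = cos(theta)*px - sin(theta)*py + tx
= 0.7431*2.8 - 0.6691*7.9 + 1.9
= -1.3053


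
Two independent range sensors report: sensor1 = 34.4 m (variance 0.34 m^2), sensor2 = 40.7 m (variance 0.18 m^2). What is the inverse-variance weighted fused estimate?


w1 = (1/var1) / (1/var1 + 1/var2)
   = 2.9412 / (2.9412 + 5.5556) = 0.3462
w2 = 1 - w1 = 0.6538
fused = w1*s1 + w2*s2 = 11.9077 + 26.6115
= 38.5192 m


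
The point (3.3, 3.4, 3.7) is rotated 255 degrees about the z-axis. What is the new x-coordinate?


Rotation about z-axis: x' = x*cos(theta) - y*sin(theta)
= 3.3 * -0.2588 - 3.4 * -0.9659
= 2.43


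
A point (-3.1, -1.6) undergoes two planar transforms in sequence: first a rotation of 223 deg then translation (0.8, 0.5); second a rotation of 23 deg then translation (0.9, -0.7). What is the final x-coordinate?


After transform 1:
x1 = cos(223)*-3.1 - sin(223)*-1.6 + 0.8 = 1.976
y1 = sin(223)*-3.1 + cos(223)*-1.6 + 0.5 = 3.7844
After transform 2:
x2 = cos(23)*1.976 - sin(23)*3.7844 + 0.9
= 1.2402


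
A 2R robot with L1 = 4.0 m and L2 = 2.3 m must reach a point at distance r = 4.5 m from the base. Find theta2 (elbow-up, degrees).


cos(theta2) = (r^2 - L1^2 - L2^2) / (2*L1*L2)
cos(theta2) = (20.25 - 16.0 - 5.29) / 18.4
cos(theta2) = -0.056522
theta2 = 93.2402 degrees


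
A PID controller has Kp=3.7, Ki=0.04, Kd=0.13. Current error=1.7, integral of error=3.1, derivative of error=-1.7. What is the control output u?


u = Kp*e + Ki*int(e) + Kd*de/dt
= 3.7*1.7 + 0.04*3.1 + 0.13*(-1.7)
= 6.29 + 0.124 + -0.221
= 6.193


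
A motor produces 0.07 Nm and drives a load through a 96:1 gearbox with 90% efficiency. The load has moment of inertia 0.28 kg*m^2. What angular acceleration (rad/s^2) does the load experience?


tau_out = tau_motor * N * eta
= 0.07 * 96 * 0.9 = 6.048 Nm
alpha = tau_out / I = 6.048 / 0.28
= 21.6 rad/s^2


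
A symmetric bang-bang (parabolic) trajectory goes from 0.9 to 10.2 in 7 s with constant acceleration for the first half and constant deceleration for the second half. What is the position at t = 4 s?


Symmetric rest-to-rest: each phase covers (pf-p0)/2 in time T/2. 0.5*a*(T/2)^2 = (pf-p0)/2 => a = 4*(pf-p0)/T^2
a = 4*(10.2-0.9)/7^2 = 0.7592
t = 4 is in the deceleration phase (t > T/2).
p = pf - 0.5*a*(T-t)^2 = 10.2 - 0.5*0.7592*3^2
= 6.7837


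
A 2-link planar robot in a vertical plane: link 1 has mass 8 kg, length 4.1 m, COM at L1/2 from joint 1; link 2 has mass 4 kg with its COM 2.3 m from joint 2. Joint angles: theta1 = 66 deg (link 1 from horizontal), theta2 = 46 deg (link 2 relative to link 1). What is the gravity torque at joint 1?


Horizontal distance from joint 1 to link-1 COM:
  x_c1 = (L1/2)*cos(t1) = 2.05 * 0.4067 = 0.8338 m
Horizontal distance from joint 1 to link-2 COM:
  x_c2 = L1*cos(t1) + Lc2*cos(t1+t2)
       = 4.1*0.4067 + 2.3*-0.3746 = 0.806 m
tau1 = m1*g*x_c1 + m2*g*x_c2
     = 8*9.81*0.8338 + 4*9.81*0.806
     = 65.4374 + 31.6284
     = 97.0658 Nm


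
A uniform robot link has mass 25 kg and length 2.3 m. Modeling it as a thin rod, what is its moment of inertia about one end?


I = (1/3) * m * L^2
= (1/3) * 25 * 2.3^2
= 0.333333 * 25 * 5.29
= 44.0833 kg*m^2


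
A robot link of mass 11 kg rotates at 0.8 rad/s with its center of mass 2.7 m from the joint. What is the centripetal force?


F = m * omega^2 * r
= 11 * 0.8^2 * 2.7
= 11 * 0.64 * 2.7
= 19.008 N


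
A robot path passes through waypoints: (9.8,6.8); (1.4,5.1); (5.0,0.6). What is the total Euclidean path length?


Segment lengths:
  seg1 = sqrt((-8.4)^2 + (-1.7)^2) = 8.5703
  seg2 = sqrt((3.6)^2 + (-4.5)^2) = 5.7628
Total = 14.3331


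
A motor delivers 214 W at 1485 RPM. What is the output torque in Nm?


omega = 1485 * 2*pi/60 = 155.5088 rad/s
tau = P / omega = 214 / 155.5088
= 1.3761 Nm


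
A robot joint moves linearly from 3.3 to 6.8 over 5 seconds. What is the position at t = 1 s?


s = t/T = 1/5 = 0.2
p(t) = p0 + (pf-p0)*s
= 3.3 + (6.8 - 3.3) * 0.2
= 4.0


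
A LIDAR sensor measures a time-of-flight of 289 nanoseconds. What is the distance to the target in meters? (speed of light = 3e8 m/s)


tof = 289 ns = 2.89e-07 s
dist = c * tof / 2
= 3e8 * 2.89e-07 / 2
= 43.35 m


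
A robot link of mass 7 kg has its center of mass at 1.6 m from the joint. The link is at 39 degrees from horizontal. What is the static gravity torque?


tau = m*g*L*cos(angle)
= 7 * 9.81 * 1.6 * cos(39 deg)
= 7 * 9.81 * 1.6 * 0.7771
= 85.3866 Nm


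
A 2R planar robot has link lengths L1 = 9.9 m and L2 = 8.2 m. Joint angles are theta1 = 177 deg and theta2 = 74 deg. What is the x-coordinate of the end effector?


Convert angles to radians: theta1 = 3.0892, theta2 = 1.2915
x = L1*cos(theta1) + L2*cos(theta1+theta2)
x = -9.8864 + -2.6697
x = -12.5561


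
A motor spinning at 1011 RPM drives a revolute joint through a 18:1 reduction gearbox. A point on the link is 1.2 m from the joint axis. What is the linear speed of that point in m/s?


omega_motor = 1011 * 2*pi/60 = 105.8717 rad/s
omega_joint = omega_motor / 18 = 5.8818 rad/s
v = omega_joint * r = 5.8818 * 1.2
= 7.0581 m/s


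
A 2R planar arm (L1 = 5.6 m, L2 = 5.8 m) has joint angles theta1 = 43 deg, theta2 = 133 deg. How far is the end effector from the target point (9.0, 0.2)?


End effector via forward kinematics:
x = L1*cos(t1) + L2*cos(t1+t2) = -1.6903
y = L1*sin(t1) + L2*sin(t1+t2) = 4.2238
Distance to target:
d = sqrt((9.0 - -1.6903)^2 + (0.2 - 4.2238)^2)
= sqrt(114.2823 + 16.1908)
= 11.4225 m


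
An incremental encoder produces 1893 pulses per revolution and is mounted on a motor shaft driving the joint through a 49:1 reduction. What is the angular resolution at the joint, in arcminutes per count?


counts per rev = 1893
effective counts at joint = 1893 * 49 = 92757
resolution = 360*60 / 92757
= 0.2329 arcmin/count


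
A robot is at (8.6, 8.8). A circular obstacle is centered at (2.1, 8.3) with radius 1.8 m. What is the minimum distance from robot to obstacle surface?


center_dist = sqrt((8.6-2.1)^2 + (8.8-8.3)^2)
= sqrt(42.25 + 0.25)
= 6.5192
min_dist = center_dist - radius = 6.5192 - 1.8 = 4.7192 m


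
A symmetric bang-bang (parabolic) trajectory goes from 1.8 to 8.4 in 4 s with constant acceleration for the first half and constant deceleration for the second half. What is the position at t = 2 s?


Symmetric rest-to-rest: each phase covers (pf-p0)/2 in time T/2. 0.5*a*(T/2)^2 = (pf-p0)/2 => a = 4*(pf-p0)/T^2
a = 4*(8.4-1.8)/4^2 = 1.65
t = 2 is in the acceleration phase (t <= T/2).
p = p0 + 0.5*a*t^2 = 1.8 + 0.5*1.65*2^2
= 5.1


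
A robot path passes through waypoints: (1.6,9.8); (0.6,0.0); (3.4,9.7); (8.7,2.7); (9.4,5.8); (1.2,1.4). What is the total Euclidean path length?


Segment lengths:
  seg1 = sqrt((-1.0)^2 + (-9.8)^2) = 9.8509
  seg2 = sqrt((2.8)^2 + (9.7)^2) = 10.096
  seg3 = sqrt((5.3)^2 + (-7.0)^2) = 8.7801
  seg4 = sqrt((0.7)^2 + (3.1)^2) = 3.178
  seg5 = sqrt((-8.2)^2 + (-4.4)^2) = 9.3059
Total = 41.211


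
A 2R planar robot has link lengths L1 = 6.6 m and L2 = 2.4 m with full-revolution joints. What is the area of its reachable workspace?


r_max = L1 + L2 = 9.0 m
r_min = |L1 - L2| = 4.2 m
Area = pi*(r_max^2 - r_min^2)
= pi*(81.0 - 17.64)
= pi * 63.36
= 199.0513 m^2


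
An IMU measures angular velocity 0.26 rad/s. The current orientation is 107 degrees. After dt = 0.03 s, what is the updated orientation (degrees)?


delta_theta = w * dt = 0.26 * 0.03 = 0.0078 rad
= 0.4469 deg
theta_new = 107 + 0.4469 = 107.4469 deg


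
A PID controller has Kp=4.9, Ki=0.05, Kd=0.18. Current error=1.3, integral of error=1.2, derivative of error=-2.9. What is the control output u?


u = Kp*e + Ki*int(e) + Kd*de/dt
= 4.9*1.3 + 0.05*1.2 + 0.18*(-2.9)
= 6.37 + 0.06 + -0.522
= 5.908


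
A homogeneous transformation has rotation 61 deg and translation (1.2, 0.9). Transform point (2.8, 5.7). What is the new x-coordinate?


x' = cos(theta)*px - sin(theta)*py + tx
= 0.4848*2.8 - 0.8746*5.7 + 1.2
= -2.4279


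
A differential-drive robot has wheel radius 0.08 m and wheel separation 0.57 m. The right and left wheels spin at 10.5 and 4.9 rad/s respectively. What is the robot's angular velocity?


vR = r*wR = 0.08*10.5 = 0.84 m/s
vL = r*wL = 0.08*4.9 = 0.392 m/s
v = (vR+vL)/2 = 0.616 m/s
omega = (vR-vL)/L = 0.786 rad/s
angular velocity = 0.786 rad/s


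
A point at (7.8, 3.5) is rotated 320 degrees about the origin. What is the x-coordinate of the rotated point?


x' = x*cos(theta) - y*sin(theta)
cos(320 deg) = 0.766, sin(320 deg) = -0.6428
x' = 7.8 * 0.766 - 3.5 * -0.6428
= 5.9751 - -2.2498
= 8.2249


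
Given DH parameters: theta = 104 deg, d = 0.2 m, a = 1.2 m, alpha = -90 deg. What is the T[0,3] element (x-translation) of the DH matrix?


T[0,3] = a * cos(theta)
= 1.2 * cos(104 deg)
= 1.2 * -0.2419
= -0.2903


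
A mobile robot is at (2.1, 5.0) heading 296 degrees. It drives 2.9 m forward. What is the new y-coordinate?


y_new = y0 + d*sin(theta)
= 5.0 + 2.9*sin(296)
= 5.0 + -2.6065
= 2.3935


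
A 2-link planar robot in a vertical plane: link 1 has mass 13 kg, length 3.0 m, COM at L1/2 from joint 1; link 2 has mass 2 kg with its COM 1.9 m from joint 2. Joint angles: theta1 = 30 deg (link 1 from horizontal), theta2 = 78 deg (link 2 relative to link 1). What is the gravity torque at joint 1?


Horizontal distance from joint 1 to link-1 COM:
  x_c1 = (L1/2)*cos(t1) = 1.5 * 0.866 = 1.299 m
Horizontal distance from joint 1 to link-2 COM:
  x_c2 = L1*cos(t1) + Lc2*cos(t1+t2)
       = 3.0*0.866 + 1.9*-0.309 = 2.0109 m
tau1 = m1*g*x_c1 + m2*g*x_c2
     = 13*9.81*1.299 + 2*9.81*2.0109
     = 165.6663 + 39.4547
     = 205.121 Nm


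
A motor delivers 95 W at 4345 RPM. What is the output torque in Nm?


omega = 4345 * 2*pi/60 = 455.0073 rad/s
tau = P / omega = 95 / 455.0073
= 0.2088 Nm


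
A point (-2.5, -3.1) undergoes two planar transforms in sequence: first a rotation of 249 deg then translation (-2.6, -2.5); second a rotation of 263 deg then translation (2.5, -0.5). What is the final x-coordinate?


After transform 1:
x1 = cos(249)*-2.5 - sin(249)*-3.1 + -2.6 = -4.5982
y1 = sin(249)*-2.5 + cos(249)*-3.1 + -2.5 = 0.9449
After transform 2:
x2 = cos(263)*-4.5982 - sin(263)*0.9449 + 2.5
= 3.9982


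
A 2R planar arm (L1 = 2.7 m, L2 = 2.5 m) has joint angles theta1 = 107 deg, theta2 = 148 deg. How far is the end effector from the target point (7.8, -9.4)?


End effector via forward kinematics:
x = L1*cos(t1) + L2*cos(t1+t2) = -1.4365
y = L1*sin(t1) + L2*sin(t1+t2) = 0.1672
Distance to target:
d = sqrt((7.8 - -1.4365)^2 + (-9.4 - 0.1672)^2)
= sqrt(85.312 + 91.5315)
= 13.2983 m


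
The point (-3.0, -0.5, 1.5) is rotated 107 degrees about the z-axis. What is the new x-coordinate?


Rotation about z-axis: x' = x*cos(theta) - y*sin(theta)
= -3.0 * -0.2924 - -0.5 * 0.9563
= 1.3553


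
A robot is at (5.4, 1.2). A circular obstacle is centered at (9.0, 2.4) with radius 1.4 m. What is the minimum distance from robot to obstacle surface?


center_dist = sqrt((5.4-9.0)^2 + (1.2-2.4)^2)
= sqrt(12.96 + 1.44)
= 3.7947
min_dist = center_dist - radius = 3.7947 - 1.4 = 2.3947 m


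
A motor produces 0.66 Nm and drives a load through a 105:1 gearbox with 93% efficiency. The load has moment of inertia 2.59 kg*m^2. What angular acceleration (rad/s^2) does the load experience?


tau_out = tau_motor * N * eta
= 0.66 * 105 * 0.93 = 64.449 Nm
alpha = tau_out / I = 64.449 / 2.59
= 24.8838 rad/s^2


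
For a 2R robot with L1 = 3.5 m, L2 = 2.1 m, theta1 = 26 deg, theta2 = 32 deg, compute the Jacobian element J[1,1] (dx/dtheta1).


J[1,1] = -L1*sin(t1) - L2*sin(t1+t2)
= -3.5*sin(26) - 2.1*sin(58)
= -3.3152


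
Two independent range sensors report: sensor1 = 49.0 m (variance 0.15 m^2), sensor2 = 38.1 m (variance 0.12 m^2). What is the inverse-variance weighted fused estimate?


w1 = (1/var1) / (1/var1 + 1/var2)
   = 6.6667 / (6.6667 + 8.3333) = 0.4444
w2 = 1 - w1 = 0.5556
fused = w1*s1 + w2*s2 = 21.7778 + 21.1667
= 42.9444 m


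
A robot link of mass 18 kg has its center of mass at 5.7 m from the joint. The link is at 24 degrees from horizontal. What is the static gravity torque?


tau = m*g*L*cos(angle)
= 18 * 9.81 * 5.7 * cos(24 deg)
= 18 * 9.81 * 5.7 * 0.9135
= 919.489 Nm


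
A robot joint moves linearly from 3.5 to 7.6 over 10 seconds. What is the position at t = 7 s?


s = t/T = 7/10 = 0.7
p(t) = p0 + (pf-p0)*s
= 3.5 + (7.6 - 3.5) * 0.7
= 6.37


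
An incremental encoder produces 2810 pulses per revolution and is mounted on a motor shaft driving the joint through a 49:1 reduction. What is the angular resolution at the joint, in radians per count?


counts per rev = 2810
effective counts at joint = 2810 * 49 = 137690
resolution = 2*pi / 137690
= 4.5633e-05 rad/count


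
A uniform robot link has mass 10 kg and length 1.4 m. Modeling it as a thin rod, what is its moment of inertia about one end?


I = (1/3) * m * L^2
= (1/3) * 10 * 1.4^2
= 0.333333 * 10 * 1.96
= 6.5333 kg*m^2


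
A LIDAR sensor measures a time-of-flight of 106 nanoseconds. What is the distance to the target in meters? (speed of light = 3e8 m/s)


tof = 106 ns = 1.06e-07 s
dist = c * tof / 2
= 3e8 * 1.06e-07 / 2
= 15.9 m


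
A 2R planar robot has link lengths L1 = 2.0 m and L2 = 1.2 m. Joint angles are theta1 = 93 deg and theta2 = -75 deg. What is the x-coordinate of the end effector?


Convert angles to radians: theta1 = 1.6232, theta2 = -1.309
x = L1*cos(theta1) + L2*cos(theta1+theta2)
x = -0.1047 + 1.1413
x = 1.0366


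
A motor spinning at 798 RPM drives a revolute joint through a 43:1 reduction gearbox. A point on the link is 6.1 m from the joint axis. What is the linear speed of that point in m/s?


omega_motor = 798 * 2*pi/60 = 83.5664 rad/s
omega_joint = omega_motor / 43 = 1.9434 rad/s
v = omega_joint * r = 1.9434 * 6.1
= 11.8548 m/s


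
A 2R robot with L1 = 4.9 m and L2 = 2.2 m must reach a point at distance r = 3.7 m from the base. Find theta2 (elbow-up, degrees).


cos(theta2) = (r^2 - L1^2 - L2^2) / (2*L1*L2)
cos(theta2) = (13.69 - 24.01 - 4.84) / 21.56
cos(theta2) = -0.703154
theta2 = 134.6806 degrees


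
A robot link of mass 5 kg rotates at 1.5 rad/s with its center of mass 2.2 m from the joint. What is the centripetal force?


F = m * omega^2 * r
= 5 * 1.5^2 * 2.2
= 5 * 2.25 * 2.2
= 24.75 N


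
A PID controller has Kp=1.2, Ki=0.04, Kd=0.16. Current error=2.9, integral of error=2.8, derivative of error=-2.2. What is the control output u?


u = Kp*e + Ki*int(e) + Kd*de/dt
= 1.2*2.9 + 0.04*2.8 + 0.16*(-2.2)
= 3.48 + 0.112 + -0.352
= 3.24


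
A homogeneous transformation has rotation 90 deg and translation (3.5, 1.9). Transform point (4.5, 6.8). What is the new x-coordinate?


x' = cos(theta)*px - sin(theta)*py + tx
= 0.0*4.5 - 1.0*6.8 + 3.5
= -3.3


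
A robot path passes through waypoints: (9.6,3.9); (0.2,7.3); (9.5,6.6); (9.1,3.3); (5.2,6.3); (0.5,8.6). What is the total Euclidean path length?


Segment lengths:
  seg1 = sqrt((-9.4)^2 + (3.4)^2) = 9.996
  seg2 = sqrt((9.3)^2 + (-0.7)^2) = 9.3263
  seg3 = sqrt((-0.4)^2 + (-3.3)^2) = 3.3242
  seg4 = sqrt((-3.9)^2 + (3.0)^2) = 4.9204
  seg5 = sqrt((-4.7)^2 + (2.3)^2) = 5.2326
Total = 32.7994


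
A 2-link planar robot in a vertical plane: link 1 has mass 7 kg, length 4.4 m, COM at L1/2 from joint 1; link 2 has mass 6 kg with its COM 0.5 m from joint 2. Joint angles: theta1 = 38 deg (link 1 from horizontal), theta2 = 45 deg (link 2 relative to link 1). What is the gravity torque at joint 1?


Horizontal distance from joint 1 to link-1 COM:
  x_c1 = (L1/2)*cos(t1) = 2.2 * 0.788 = 1.7336 m
Horizontal distance from joint 1 to link-2 COM:
  x_c2 = L1*cos(t1) + Lc2*cos(t1+t2)
       = 4.4*0.788 + 0.5*0.1219 = 3.5282 m
tau1 = m1*g*x_c1 + m2*g*x_c2
     = 7*9.81*1.7336 + 6*9.81*3.5282
     = 119.0479 + 207.6688
     = 326.7167 Nm


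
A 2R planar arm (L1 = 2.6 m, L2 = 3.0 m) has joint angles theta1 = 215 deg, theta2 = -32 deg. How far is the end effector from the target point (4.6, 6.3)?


End effector via forward kinematics:
x = L1*cos(t1) + L2*cos(t1+t2) = -5.1257
y = L1*sin(t1) + L2*sin(t1+t2) = -1.6483
Distance to target:
d = sqrt((4.6 - -5.1257)^2 + (6.3 - -1.6483)^2)
= sqrt(94.5889 + 63.1756)
= 12.5604 m


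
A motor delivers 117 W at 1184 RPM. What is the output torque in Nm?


omega = 1184 * 2*pi/60 = 123.9882 rad/s
tau = P / omega = 117 / 123.9882
= 0.9436 Nm


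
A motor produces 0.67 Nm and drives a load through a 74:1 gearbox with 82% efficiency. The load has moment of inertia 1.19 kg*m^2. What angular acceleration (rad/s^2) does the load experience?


tau_out = tau_motor * N * eta
= 0.67 * 74 * 0.82 = 40.6556 Nm
alpha = tau_out / I = 40.6556 / 1.19
= 34.1644 rad/s^2


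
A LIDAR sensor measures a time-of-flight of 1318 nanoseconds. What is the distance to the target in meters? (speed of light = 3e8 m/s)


tof = 1318 ns = 1.318e-06 s
dist = c * tof / 2
= 3e8 * 1.318e-06 / 2
= 197.7 m


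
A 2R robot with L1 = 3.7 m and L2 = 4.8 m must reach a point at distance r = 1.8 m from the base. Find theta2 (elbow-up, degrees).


cos(theta2) = (r^2 - L1^2 - L2^2) / (2*L1*L2)
cos(theta2) = (3.24 - 13.69 - 23.04) / 35.52
cos(theta2) = -0.942849
theta2 = 160.5357 degrees


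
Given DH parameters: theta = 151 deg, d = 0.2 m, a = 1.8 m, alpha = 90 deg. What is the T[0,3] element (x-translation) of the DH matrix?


T[0,3] = a * cos(theta)
= 1.8 * cos(151 deg)
= 1.8 * -0.8746
= -1.5743


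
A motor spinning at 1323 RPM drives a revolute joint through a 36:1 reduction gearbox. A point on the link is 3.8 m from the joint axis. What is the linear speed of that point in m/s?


omega_motor = 1323 * 2*pi/60 = 138.5442 rad/s
omega_joint = omega_motor / 36 = 3.8485 rad/s
v = omega_joint * r = 3.8485 * 3.8
= 14.6241 m/s


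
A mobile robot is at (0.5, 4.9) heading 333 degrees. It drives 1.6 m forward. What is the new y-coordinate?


y_new = y0 + d*sin(theta)
= 4.9 + 1.6*sin(333)
= 4.9 + -0.7264
= 4.1736


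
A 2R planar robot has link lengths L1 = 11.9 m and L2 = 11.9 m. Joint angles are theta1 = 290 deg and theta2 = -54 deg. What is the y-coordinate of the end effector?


Convert angles to radians: theta1 = 5.0615, theta2 = -0.9425
y = L1*sin(theta1) + L2*sin(theta1+theta2)
y = -11.1823 + -9.8655
y = -21.0479


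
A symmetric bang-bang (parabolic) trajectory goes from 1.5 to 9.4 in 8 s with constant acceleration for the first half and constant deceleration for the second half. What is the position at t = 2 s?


Symmetric rest-to-rest: each phase covers (pf-p0)/2 in time T/2. 0.5*a*(T/2)^2 = (pf-p0)/2 => a = 4*(pf-p0)/T^2
a = 4*(9.4-1.5)/8^2 = 0.4938
t = 2 is in the acceleration phase (t <= T/2).
p = p0 + 0.5*a*t^2 = 1.5 + 0.5*0.4938*2^2
= 2.4875


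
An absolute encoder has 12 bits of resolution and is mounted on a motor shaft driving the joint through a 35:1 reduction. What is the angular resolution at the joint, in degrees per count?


counts = 2^12 = 4096
effective counts at joint = 4096 * 35 = 143360
resolution = 360 / 143360
= 0.0025 deg/count


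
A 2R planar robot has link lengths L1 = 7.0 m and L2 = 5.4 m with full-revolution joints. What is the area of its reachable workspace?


r_max = L1 + L2 = 12.4 m
r_min = |L1 - L2| = 1.6 m
Area = pi*(r_max^2 - r_min^2)
= pi*(153.76 - 2.56)
= pi * 151.2
= 475.0088 m^2


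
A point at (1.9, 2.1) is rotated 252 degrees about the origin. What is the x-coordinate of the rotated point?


x' = x*cos(theta) - y*sin(theta)
cos(252 deg) = -0.309, sin(252 deg) = -0.9511
x' = 1.9 * -0.309 - 2.1 * -0.9511
= -0.5871 - -1.9972
= 1.4101


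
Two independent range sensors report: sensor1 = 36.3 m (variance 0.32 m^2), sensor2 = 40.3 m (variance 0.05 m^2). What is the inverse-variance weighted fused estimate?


w1 = (1/var1) / (1/var1 + 1/var2)
   = 3.125 / (3.125 + 20.0) = 0.1351
w2 = 1 - w1 = 0.8649
fused = w1*s1 + w2*s2 = 4.9054 + 34.8541
= 39.7595 m


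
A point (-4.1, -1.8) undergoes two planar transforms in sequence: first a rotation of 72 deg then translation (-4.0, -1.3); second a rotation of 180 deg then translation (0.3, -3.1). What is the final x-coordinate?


After transform 1:
x1 = cos(72)*-4.1 - sin(72)*-1.8 + -4.0 = -3.5551
y1 = sin(72)*-4.1 + cos(72)*-1.8 + -1.3 = -5.7556
After transform 2:
x2 = cos(180)*-3.5551 - sin(180)*-5.7556 + 0.3
= 3.8551


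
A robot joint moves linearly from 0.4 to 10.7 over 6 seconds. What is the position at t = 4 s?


s = t/T = 4/6 = 0.6667
p(t) = p0 + (pf-p0)*s
= 0.4 + (10.7 - 0.4) * 0.6667
= 7.2667


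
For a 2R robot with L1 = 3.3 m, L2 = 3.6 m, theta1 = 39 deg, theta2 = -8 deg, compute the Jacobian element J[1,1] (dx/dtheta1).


J[1,1] = -L1*sin(t1) - L2*sin(t1+t2)
= -3.3*sin(39) - 3.6*sin(31)
= -3.9309


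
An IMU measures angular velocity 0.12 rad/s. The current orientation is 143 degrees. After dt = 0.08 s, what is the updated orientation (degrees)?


delta_theta = w * dt = 0.12 * 0.08 = 0.0096 rad
= 0.55 deg
theta_new = 143 + 0.55 = 143.55 deg


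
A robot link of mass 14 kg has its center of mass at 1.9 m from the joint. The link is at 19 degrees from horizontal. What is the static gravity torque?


tau = m*g*L*cos(angle)
= 14 * 9.81 * 1.9 * cos(19 deg)
= 14 * 9.81 * 1.9 * 0.9455
= 246.7293 Nm


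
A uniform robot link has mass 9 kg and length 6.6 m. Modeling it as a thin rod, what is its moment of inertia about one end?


I = (1/3) * m * L^2
= (1/3) * 9 * 6.6^2
= 0.333333 * 9 * 43.56
= 130.68 kg*m^2


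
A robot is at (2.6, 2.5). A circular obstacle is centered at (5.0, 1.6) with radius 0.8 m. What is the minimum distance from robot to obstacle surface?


center_dist = sqrt((2.6-5.0)^2 + (2.5-1.6)^2)
= sqrt(5.76 + 0.81)
= 2.5632
min_dist = center_dist - radius = 2.5632 - 0.8 = 1.7632 m


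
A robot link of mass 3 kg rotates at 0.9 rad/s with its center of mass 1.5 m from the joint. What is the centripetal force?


F = m * omega^2 * r
= 3 * 0.9^2 * 1.5
= 3 * 0.81 * 1.5
= 3.645 N


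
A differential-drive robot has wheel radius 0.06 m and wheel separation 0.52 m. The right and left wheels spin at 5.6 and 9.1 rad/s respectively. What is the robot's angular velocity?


vR = r*wR = 0.06*5.6 = 0.336 m/s
vL = r*wL = 0.06*9.1 = 0.546 m/s
v = (vR+vL)/2 = 0.441 m/s
omega = (vR-vL)/L = -0.4038 rad/s
angular velocity = -0.4038 rad/s


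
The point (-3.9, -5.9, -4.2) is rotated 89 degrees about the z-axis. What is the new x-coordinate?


Rotation about z-axis: x' = x*cos(theta) - y*sin(theta)
= -3.9 * 0.0175 - -5.9 * 0.9998
= 5.831


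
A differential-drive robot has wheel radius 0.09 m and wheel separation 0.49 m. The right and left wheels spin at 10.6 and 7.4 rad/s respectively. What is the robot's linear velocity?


vR = r*wR = 0.09*10.6 = 0.954 m/s
vL = r*wL = 0.09*7.4 = 0.666 m/s
v = (vR+vL)/2 = 0.81 m/s
omega = (vR-vL)/L = 0.5878 rad/s
linear velocity = 0.81 m/s


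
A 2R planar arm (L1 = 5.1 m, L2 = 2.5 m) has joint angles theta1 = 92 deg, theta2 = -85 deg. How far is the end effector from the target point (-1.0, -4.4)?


End effector via forward kinematics:
x = L1*cos(t1) + L2*cos(t1+t2) = 2.3034
y = L1*sin(t1) + L2*sin(t1+t2) = 5.4016
Distance to target:
d = sqrt((-1.0 - 2.3034)^2 + (-4.4 - 5.4016)^2)
= sqrt(10.9123 + 96.0707)
= 10.3433 m


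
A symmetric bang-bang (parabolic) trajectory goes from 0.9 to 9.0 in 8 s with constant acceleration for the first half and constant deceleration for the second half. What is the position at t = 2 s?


Symmetric rest-to-rest: each phase covers (pf-p0)/2 in time T/2. 0.5*a*(T/2)^2 = (pf-p0)/2 => a = 4*(pf-p0)/T^2
a = 4*(9.0-0.9)/8^2 = 0.5062
t = 2 is in the acceleration phase (t <= T/2).
p = p0 + 0.5*a*t^2 = 0.9 + 0.5*0.5062*2^2
= 1.9125


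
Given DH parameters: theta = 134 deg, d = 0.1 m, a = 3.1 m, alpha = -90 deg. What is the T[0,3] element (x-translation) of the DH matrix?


T[0,3] = a * cos(theta)
= 3.1 * cos(134 deg)
= 3.1 * -0.6947
= -2.1534


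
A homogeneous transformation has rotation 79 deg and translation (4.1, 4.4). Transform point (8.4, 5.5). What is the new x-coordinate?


x' = cos(theta)*px - sin(theta)*py + tx
= 0.1908*8.4 - 0.9816*5.5 + 4.1
= 0.3038


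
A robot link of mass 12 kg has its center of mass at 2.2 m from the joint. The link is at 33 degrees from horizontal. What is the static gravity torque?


tau = m*g*L*cos(angle)
= 12 * 9.81 * 2.2 * cos(33 deg)
= 12 * 9.81 * 2.2 * 0.8387
= 217.2023 Nm


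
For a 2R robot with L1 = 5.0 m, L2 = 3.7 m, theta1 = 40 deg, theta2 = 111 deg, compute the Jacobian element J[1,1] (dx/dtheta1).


J[1,1] = -L1*sin(t1) - L2*sin(t1+t2)
= -5.0*sin(40) - 3.7*sin(151)
= -5.0077


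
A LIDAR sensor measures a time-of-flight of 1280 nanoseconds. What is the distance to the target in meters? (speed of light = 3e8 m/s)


tof = 1280 ns = 1.28e-06 s
dist = c * tof / 2
= 3e8 * 1.28e-06 / 2
= 192.0 m


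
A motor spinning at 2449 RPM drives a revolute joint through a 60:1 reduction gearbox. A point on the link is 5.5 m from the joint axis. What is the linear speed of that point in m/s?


omega_motor = 2449 * 2*pi/60 = 256.4587 rad/s
omega_joint = omega_motor / 60 = 4.2743 rad/s
v = omega_joint * r = 4.2743 * 5.5
= 23.5087 m/s


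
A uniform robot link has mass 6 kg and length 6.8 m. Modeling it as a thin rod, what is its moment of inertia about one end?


I = (1/3) * m * L^2
= (1/3) * 6 * 6.8^2
= 0.333333 * 6 * 46.24
= 92.48 kg*m^2


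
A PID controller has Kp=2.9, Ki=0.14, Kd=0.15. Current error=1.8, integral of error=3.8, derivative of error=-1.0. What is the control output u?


u = Kp*e + Ki*int(e) + Kd*de/dt
= 2.9*1.8 + 0.14*3.8 + 0.15*(-1.0)
= 5.22 + 0.532 + -0.15
= 5.602


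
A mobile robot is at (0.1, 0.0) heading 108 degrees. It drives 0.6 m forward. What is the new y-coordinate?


y_new = y0 + d*sin(theta)
= 0.0 + 0.6*sin(108)
= 0.0 + 0.5706
= 0.5706


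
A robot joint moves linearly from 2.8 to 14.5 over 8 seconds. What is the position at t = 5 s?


s = t/T = 5/8 = 0.625
p(t) = p0 + (pf-p0)*s
= 2.8 + (14.5 - 2.8) * 0.625
= 10.1125


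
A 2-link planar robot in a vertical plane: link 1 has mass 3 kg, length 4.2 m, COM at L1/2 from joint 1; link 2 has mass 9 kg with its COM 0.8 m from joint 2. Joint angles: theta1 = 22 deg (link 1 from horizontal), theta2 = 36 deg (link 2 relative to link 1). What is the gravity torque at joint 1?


Horizontal distance from joint 1 to link-1 COM:
  x_c1 = (L1/2)*cos(t1) = 2.1 * 0.9272 = 1.9471 m
Horizontal distance from joint 1 to link-2 COM:
  x_c2 = L1*cos(t1) + Lc2*cos(t1+t2)
       = 4.2*0.9272 + 0.8*0.5299 = 4.3181 m
tau1 = m1*g*x_c1 + m2*g*x_c2
     = 3*9.81*1.9471 + 9*9.81*4.3181
     = 57.3027 + 381.2457
     = 438.5485 Nm


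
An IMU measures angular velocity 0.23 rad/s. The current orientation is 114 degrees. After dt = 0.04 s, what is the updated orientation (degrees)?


delta_theta = w * dt = 0.23 * 0.04 = 0.0092 rad
= 0.5271 deg
theta_new = 114 + 0.5271 = 114.5271 deg


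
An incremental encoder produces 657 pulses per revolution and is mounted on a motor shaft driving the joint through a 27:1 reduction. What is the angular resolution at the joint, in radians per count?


counts per rev = 657
effective counts at joint = 657 * 27 = 17739
resolution = 2*pi / 17739
= 3.5420e-04 rad/count


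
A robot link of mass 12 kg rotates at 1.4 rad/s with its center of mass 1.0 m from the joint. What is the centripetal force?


F = m * omega^2 * r
= 12 * 1.4^2 * 1.0
= 12 * 1.96 * 1.0
= 23.52 N


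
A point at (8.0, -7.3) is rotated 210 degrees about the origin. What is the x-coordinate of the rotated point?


x' = x*cos(theta) - y*sin(theta)
cos(210 deg) = -0.866, sin(210 deg) = -0.5
x' = 8.0 * -0.866 - -7.3 * -0.5
= -6.9282 - 3.65
= -10.5782


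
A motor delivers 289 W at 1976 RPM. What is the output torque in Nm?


omega = 1976 * 2*pi/60 = 206.9262 rad/s
tau = P / omega = 289 / 206.9262
= 1.3966 Nm


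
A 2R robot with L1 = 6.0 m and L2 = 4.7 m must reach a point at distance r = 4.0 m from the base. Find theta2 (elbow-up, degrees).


cos(theta2) = (r^2 - L1^2 - L2^2) / (2*L1*L2)
cos(theta2) = (16.0 - 36.0 - 22.09) / 56.4
cos(theta2) = -0.746277
theta2 = 138.2689 degrees


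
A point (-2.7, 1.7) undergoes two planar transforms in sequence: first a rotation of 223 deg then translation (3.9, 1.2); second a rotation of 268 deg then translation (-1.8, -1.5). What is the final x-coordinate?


After transform 1:
x1 = cos(223)*-2.7 - sin(223)*1.7 + 3.9 = 7.0341
y1 = sin(223)*-2.7 + cos(223)*1.7 + 1.2 = 1.7981
After transform 2:
x2 = cos(268)*7.0341 - sin(268)*1.7981 + -1.8
= -0.2485


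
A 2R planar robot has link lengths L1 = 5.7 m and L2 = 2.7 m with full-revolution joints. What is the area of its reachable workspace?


r_max = L1 + L2 = 8.4 m
r_min = |L1 - L2| = 3.0 m
Area = pi*(r_max^2 - r_min^2)
= pi*(70.56 - 9.0)
= pi * 61.56
= 193.3964 m^2


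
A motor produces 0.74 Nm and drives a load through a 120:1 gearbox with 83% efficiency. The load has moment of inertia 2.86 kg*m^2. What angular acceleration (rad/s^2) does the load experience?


tau_out = tau_motor * N * eta
= 0.74 * 120 * 0.83 = 73.704 Nm
alpha = tau_out / I = 73.704 / 2.86
= 25.7706 rad/s^2


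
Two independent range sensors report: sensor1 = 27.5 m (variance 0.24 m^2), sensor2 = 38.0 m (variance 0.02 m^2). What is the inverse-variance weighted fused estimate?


w1 = (1/var1) / (1/var1 + 1/var2)
   = 4.1667 / (4.1667 + 50.0) = 0.0769
w2 = 1 - w1 = 0.9231
fused = w1*s1 + w2*s2 = 2.1154 + 35.0769
= 37.1923 m


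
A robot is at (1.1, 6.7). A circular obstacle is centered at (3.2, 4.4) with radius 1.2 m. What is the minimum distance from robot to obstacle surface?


center_dist = sqrt((1.1-3.2)^2 + (6.7-4.4)^2)
= sqrt(4.41 + 5.29)
= 3.1145
min_dist = center_dist - radius = 3.1145 - 1.2 = 1.9145 m


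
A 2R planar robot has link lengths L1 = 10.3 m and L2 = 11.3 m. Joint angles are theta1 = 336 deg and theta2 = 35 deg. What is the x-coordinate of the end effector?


Convert angles to radians: theta1 = 5.8643, theta2 = 0.6109
x = L1*cos(theta1) + L2*cos(theta1+theta2)
x = 9.4095 + 11.0924
x = 20.5019


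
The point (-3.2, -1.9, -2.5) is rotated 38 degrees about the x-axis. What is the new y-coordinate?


Rotation about x-axis: y' = y*cos(theta) - z*sin(theta)
= -1.9 * 0.788 - -2.5 * 0.6157
= 0.0419


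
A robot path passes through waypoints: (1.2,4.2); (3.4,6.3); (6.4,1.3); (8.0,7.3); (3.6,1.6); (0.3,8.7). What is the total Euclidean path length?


Segment lengths:
  seg1 = sqrt((2.2)^2 + (2.1)^2) = 3.0414
  seg2 = sqrt((3.0)^2 + (-5.0)^2) = 5.831
  seg3 = sqrt((1.6)^2 + (6.0)^2) = 6.2097
  seg4 = sqrt((-4.4)^2 + (-5.7)^2) = 7.2007
  seg5 = sqrt((-3.3)^2 + (7.1)^2) = 7.8294
Total = 30.1121


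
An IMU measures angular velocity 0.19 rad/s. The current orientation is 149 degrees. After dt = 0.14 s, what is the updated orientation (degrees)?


delta_theta = w * dt = 0.19 * 0.14 = 0.0266 rad
= 1.5241 deg
theta_new = 149 + 1.5241 = 150.5241 deg


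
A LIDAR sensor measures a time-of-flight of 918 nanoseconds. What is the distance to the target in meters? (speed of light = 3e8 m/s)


tof = 918 ns = 9.18e-07 s
dist = c * tof / 2
= 3e8 * 9.18e-07 / 2
= 137.7 m


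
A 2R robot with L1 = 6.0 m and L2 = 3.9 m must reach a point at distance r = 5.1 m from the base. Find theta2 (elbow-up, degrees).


cos(theta2) = (r^2 - L1^2 - L2^2) / (2*L1*L2)
cos(theta2) = (26.01 - 36.0 - 15.21) / 46.8
cos(theta2) = -0.538462
theta2 = 122.579 degrees


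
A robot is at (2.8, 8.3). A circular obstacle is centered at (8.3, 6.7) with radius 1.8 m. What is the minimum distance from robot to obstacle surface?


center_dist = sqrt((2.8-8.3)^2 + (8.3-6.7)^2)
= sqrt(30.25 + 2.56)
= 5.728
min_dist = center_dist - radius = 5.728 - 1.8 = 3.928 m


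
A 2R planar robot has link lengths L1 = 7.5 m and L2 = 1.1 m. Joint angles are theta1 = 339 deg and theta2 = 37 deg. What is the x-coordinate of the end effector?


Convert angles to radians: theta1 = 5.9167, theta2 = 0.6458
x = L1*cos(theta1) + L2*cos(theta1+theta2)
x = 7.0019 + 1.0574
x = 8.0592


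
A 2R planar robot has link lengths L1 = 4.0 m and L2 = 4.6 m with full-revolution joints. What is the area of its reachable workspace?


r_max = L1 + L2 = 8.6 m
r_min = |L1 - L2| = 0.6 m
Area = pi*(r_max^2 - r_min^2)
= pi*(73.96 - 0.36)
= pi * 73.6
= 231.2212 m^2


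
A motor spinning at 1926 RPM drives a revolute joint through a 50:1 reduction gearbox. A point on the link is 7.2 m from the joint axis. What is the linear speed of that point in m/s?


omega_motor = 1926 * 2*pi/60 = 201.6902 rad/s
omega_joint = omega_motor / 50 = 4.0338 rad/s
v = omega_joint * r = 4.0338 * 7.2
= 29.0434 m/s


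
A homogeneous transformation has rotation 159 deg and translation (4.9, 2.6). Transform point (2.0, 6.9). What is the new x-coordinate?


x' = cos(theta)*px - sin(theta)*py + tx
= -0.9336*2.0 - 0.3584*6.9 + 4.9
= 0.5601


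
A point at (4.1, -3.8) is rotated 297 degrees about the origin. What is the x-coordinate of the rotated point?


x' = x*cos(theta) - y*sin(theta)
cos(297 deg) = 0.454, sin(297 deg) = -0.891
x' = 4.1 * 0.454 - -3.8 * -0.891
= 1.8614 - 3.3858
= -1.5245


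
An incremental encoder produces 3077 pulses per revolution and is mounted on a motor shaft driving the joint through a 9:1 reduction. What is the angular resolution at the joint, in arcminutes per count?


counts per rev = 3077
effective counts at joint = 3077 * 9 = 27693
resolution = 360*60 / 27693
= 0.78 arcmin/count


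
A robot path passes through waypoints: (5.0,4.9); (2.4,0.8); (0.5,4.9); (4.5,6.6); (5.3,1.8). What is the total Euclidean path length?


Segment lengths:
  seg1 = sqrt((-2.6)^2 + (-4.1)^2) = 4.8549
  seg2 = sqrt((-1.9)^2 + (4.1)^2) = 4.5188
  seg3 = sqrt((4.0)^2 + (1.7)^2) = 4.3463
  seg4 = sqrt((0.8)^2 + (-4.8)^2) = 4.8662
Total = 18.5862


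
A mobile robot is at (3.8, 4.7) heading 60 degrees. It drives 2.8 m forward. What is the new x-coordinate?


x_new = x0 + d*cos(theta)
= 3.8 + 2.8*cos(60)
= 3.8 + 1.4
= 5.2
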